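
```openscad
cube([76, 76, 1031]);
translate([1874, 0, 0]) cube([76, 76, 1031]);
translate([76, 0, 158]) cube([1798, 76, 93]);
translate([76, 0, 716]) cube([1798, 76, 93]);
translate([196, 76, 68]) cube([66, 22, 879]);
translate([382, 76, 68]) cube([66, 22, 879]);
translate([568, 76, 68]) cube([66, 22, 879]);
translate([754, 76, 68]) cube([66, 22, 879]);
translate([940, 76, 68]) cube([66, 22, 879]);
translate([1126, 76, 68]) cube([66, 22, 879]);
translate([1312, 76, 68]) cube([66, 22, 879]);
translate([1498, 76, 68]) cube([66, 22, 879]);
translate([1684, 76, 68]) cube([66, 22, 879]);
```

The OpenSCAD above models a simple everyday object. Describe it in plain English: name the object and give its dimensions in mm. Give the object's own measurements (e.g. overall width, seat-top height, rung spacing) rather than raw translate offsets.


A fence section. Two 76×76 mm posts, 1031 mm tall, stand on the floor with a clear span of 1798 mm between their inner faces. Two horizontal rails of 76×93 mm section span the gap between the posts with their undersides at z = 158 mm and z = 716 mm, flush with the posts' −y face. 9 pickets, each 66 mm wide, 22 mm thick and 879 mm tall, are fixed to the +y face of the rails with their bottoms at z = 68 mm, spaced across the span with a 120 mm gap after the −x post and between neighbouring pickets, with 124 mm left before the +x post.


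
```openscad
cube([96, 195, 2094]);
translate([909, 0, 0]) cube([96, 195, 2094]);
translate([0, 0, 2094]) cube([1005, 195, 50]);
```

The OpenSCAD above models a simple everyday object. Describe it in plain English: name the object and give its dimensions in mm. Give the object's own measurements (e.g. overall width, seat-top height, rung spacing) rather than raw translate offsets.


A door frame. The clear opening is 813 mm wide and 2094 mm high. Two 96 mm wide jambs, 195 mm deep, stand either side of the opening from the floor to the top of the opening. A 50 mm thick head sits across the top of both jambs, spanning the full outside width of the frame.


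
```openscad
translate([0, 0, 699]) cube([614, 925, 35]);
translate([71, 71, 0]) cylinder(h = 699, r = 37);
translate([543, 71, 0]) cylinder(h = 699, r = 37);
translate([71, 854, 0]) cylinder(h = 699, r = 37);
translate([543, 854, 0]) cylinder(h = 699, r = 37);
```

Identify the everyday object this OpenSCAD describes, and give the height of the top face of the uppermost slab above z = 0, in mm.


A table. The table height is 734 mm.

A 614×925×35 slab sits at z = 699 on four Ø74 mm round legs — a table. The top surface is at 699 + 35 = 734 mm.


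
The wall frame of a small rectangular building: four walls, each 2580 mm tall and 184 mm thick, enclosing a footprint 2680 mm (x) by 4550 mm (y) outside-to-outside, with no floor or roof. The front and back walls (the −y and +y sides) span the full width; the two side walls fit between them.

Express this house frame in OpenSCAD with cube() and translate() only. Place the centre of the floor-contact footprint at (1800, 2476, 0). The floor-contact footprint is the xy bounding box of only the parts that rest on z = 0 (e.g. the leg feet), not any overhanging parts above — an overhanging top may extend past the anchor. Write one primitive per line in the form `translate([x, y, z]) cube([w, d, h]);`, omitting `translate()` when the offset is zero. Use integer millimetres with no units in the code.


translate([460, 201, 0]) cube([2680, 184, 2580]);
translate([460, 4567, 0]) cube([2680, 184, 2580]);
translate([460, 385, 0]) cube([184, 4182, 2580]);
translate([2956, 385, 0]) cube([184, 4182, 2580]);


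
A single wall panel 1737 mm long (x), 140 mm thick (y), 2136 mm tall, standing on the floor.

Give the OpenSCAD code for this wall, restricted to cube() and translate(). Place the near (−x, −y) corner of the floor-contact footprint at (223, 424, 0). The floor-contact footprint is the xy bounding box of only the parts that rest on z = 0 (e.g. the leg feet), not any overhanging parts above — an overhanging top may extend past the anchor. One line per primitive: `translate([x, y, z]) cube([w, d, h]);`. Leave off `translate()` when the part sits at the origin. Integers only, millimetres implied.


translate([223, 424, 0]) cube([1737, 140, 2136]);


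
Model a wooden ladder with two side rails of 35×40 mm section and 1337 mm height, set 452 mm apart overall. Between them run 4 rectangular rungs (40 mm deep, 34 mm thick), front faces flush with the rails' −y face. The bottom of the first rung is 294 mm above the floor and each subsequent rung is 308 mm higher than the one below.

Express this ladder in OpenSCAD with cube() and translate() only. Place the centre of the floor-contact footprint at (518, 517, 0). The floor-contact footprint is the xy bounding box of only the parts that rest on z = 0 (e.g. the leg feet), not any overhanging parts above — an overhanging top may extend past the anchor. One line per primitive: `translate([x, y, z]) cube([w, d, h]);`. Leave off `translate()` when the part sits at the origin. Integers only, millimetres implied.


translate([292, 497, 0]) cube([35, 40, 1337]);
translate([709, 497, 0]) cube([35, 40, 1337]);
translate([327, 497, 294]) cube([382, 40, 34]);
translate([327, 497, 602]) cube([382, 40, 34]);
translate([327, 497, 910]) cube([382, 40, 34]);
translate([327, 497, 1218]) cube([382, 40, 34]);


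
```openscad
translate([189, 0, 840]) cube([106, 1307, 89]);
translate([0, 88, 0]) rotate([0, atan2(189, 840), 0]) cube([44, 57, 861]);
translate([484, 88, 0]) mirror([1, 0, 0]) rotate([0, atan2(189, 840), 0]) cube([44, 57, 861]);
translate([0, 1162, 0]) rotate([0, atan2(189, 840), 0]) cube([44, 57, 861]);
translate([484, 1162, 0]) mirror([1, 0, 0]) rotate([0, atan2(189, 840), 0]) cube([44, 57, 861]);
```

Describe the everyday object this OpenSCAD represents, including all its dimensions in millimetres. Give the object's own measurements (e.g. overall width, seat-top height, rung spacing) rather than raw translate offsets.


A sawhorse. A 106×1307×89 mm beam (x, y, z) sits on two A-frame leg pairs. Each pair is two raked legs of 44×57 mm section (57 mm along y) splaying symmetrically in x. Each leg rises 840 mm vertically over 189 mm of horizontal reach and is 861 mm long along its own axis. Every leg's outer bottom edge rests on the floor and its outer top edge meets a bottom edge of the beam — the left legs (tilting toward +x) meet the beam's −x bottom edge, the right legs (their mirror images, tilting toward −x) meet its +x bottom edge — so the leg tops tuck under the beam, the beam's underside is 840 mm above the floor, and the feet are 484 mm apart outside-to-outside with the beam centred between them. The two leg pairs are set in 88 mm from either end of the beam.


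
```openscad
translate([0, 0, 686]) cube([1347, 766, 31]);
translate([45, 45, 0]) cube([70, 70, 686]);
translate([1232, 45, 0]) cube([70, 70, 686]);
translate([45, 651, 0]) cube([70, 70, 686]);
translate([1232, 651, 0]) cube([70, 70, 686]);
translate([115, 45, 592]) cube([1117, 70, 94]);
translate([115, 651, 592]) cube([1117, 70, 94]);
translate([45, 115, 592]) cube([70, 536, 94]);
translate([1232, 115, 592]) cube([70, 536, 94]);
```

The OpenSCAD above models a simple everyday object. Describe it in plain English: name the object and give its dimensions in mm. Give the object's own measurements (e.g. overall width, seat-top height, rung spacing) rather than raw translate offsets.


A rectangular dining table. The top is 1347×766×31 mm with its upper surface at z = 717 mm. It stands on four 70×70 mm square legs, each inset 45 mm from the nearest pair of top edges, running from the floor to the underside of the top. Four apron rails, 70 mm thick and 94 mm tall, run between adjacent legs with their top edges flush with the underside of the top and their outer faces flush with the legs' outer faces.


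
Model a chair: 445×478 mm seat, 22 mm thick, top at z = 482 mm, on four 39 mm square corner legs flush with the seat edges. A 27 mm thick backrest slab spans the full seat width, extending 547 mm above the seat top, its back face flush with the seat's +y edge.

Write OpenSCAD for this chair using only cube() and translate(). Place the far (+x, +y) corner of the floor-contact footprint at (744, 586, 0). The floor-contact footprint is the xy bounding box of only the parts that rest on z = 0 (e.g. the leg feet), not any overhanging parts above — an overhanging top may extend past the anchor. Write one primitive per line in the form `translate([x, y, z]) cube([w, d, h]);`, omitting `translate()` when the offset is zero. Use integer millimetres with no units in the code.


translate([299, 108, 460]) cube([445, 478, 22]);
translate([299, 108, 0]) cube([39, 39, 460]);
translate([705, 108, 0]) cube([39, 39, 460]);
translate([299, 547, 0]) cube([39, 39, 460]);
translate([705, 547, 0]) cube([39, 39, 460]);
translate([299, 559, 482]) cube([445, 27, 547]);


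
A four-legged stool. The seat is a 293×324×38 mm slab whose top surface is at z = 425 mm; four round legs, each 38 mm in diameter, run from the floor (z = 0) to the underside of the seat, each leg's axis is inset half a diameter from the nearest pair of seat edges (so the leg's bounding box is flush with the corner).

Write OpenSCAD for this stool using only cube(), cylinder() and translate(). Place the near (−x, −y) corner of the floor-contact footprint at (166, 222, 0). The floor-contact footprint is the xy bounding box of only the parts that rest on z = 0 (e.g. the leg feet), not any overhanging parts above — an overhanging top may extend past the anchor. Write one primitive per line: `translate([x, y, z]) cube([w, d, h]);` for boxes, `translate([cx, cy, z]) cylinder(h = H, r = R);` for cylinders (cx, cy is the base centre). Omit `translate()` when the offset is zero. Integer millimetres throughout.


translate([166, 222, 387]) cube([293, 324, 38]);
translate([185, 241, 0]) cylinder(h = 387, r = 19);
translate([440, 241, 0]) cylinder(h = 387, r = 19);
translate([185, 527, 0]) cylinder(h = 387, r = 19);
translate([440, 527, 0]) cylinder(h = 387, r = 19);


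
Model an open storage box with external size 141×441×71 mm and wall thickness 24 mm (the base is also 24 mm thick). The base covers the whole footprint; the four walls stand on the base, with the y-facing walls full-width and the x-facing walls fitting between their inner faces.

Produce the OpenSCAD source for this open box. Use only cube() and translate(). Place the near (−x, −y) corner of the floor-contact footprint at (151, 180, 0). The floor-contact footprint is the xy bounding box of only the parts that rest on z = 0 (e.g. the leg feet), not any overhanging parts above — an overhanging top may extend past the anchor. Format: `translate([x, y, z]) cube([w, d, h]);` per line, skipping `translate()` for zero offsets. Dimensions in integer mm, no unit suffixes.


translate([151, 180, 0]) cube([141, 441, 24]);
translate([151, 180, 24]) cube([141, 24, 47]);
translate([151, 597, 24]) cube([141, 24, 47]);
translate([151, 204, 24]) cube([24, 393, 47]);
translate([268, 204, 24]) cube([24, 393, 47]);


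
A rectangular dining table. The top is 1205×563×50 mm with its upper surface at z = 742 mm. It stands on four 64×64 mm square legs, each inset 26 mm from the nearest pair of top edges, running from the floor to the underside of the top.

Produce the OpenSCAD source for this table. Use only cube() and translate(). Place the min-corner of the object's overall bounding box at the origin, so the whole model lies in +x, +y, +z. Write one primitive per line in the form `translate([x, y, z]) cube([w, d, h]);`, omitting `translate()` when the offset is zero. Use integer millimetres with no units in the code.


// leg_h = 742 - 50 = 692
translate([0, 0, 692]) cube([1205, 563, 50]);
translate([26, 26, 0]) cube([64, 64, 692]);
translate([1115, 26, 0]) cube([64, 64, 692]);
translate([26, 473, 0]) cube([64, 64, 692]);
translate([1115, 473, 0]) cube([64, 64, 692]);


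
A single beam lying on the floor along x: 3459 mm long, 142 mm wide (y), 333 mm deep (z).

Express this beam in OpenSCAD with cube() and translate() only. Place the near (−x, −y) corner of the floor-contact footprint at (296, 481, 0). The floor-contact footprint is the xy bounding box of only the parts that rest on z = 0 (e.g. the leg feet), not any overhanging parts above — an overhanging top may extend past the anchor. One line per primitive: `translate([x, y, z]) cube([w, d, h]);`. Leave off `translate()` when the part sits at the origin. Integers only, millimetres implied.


translate([296, 481, 0]) cube([3459, 142, 333]);


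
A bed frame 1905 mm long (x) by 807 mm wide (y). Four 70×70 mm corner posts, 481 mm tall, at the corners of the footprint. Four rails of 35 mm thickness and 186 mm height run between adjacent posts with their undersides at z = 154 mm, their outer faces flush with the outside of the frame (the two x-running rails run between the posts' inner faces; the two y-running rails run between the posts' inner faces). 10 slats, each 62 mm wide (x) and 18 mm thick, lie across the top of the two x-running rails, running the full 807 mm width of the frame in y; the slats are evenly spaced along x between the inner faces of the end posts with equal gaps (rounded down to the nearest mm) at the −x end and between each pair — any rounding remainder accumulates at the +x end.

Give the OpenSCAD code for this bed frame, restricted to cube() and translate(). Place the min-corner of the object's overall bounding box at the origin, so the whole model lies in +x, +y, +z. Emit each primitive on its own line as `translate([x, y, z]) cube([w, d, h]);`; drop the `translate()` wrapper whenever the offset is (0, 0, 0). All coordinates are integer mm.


cube([70, 70, 481]);
translate([0, 737, 0]) cube([70, 70, 481]);
translate([1835, 0, 0]) cube([70, 70, 481]);
translate([1835, 737, 0]) cube([70, 70, 481]);
translate([70, 0, 154]) cube([1765, 35, 186]);
translate([70, 772, 154]) cube([1765, 35, 186]);
translate([0, 70, 154]) cube([35, 667, 186]);
translate([1870, 70, 154]) cube([35, 667, 186]);
translate([174, 0, 340]) cube([62, 807, 18]);
translate([340, 0, 340]) cube([62, 807, 18]);
translate([506, 0, 340]) cube([62, 807, 18]);
translate([672, 0, 340]) cube([62, 807, 18]);
translate([838, 0, 340]) cube([62, 807, 18]);
translate([1004, 0, 340]) cube([62, 807, 18]);
translate([1170, 0, 340]) cube([62, 807, 18]);
translate([1336, 0, 340]) cube([62, 807, 18]);
translate([1502, 0, 340]) cube([62, 807, 18]);
translate([1668, 0, 340]) cube([62, 807, 18]);


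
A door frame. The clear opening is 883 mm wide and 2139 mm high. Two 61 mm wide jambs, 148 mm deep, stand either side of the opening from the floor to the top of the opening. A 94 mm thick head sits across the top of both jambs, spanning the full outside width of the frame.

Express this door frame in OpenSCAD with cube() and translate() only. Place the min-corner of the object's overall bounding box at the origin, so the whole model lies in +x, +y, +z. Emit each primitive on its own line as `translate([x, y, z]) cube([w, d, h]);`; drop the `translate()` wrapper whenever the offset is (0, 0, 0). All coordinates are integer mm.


cube([61, 148, 2139]);
translate([944, 0, 0]) cube([61, 148, 2139]);
translate([0, 0, 2139]) cube([1005, 148, 94]);


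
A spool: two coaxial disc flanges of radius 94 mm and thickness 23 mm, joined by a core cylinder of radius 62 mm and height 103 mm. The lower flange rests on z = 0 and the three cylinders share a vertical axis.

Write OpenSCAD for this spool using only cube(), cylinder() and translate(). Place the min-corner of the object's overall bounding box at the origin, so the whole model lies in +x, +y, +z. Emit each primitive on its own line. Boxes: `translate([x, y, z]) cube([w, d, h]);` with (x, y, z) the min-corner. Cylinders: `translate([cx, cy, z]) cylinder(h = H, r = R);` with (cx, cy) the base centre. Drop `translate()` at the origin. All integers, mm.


translate([94, 94, 0]) cylinder(h = 23, r = 94);
translate([94, 94, 23]) cylinder(h = 103, r = 62);
translate([94, 94, 126]) cylinder(h = 23, r = 94);


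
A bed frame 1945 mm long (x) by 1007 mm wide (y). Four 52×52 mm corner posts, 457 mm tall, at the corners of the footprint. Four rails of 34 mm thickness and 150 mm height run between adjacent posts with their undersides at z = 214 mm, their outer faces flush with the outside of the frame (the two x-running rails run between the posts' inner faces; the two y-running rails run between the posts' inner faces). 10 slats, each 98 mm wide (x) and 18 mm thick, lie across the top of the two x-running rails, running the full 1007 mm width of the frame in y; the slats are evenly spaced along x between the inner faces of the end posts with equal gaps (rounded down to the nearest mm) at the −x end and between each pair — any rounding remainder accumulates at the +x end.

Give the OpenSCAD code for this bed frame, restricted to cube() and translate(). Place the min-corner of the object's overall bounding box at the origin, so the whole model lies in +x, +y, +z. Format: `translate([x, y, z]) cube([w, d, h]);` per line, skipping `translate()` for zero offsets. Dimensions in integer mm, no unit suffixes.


cube([52, 52, 457]);
translate([0, 955, 0]) cube([52, 52, 457]);
translate([1893, 0, 0]) cube([52, 52, 457]);
translate([1893, 955, 0]) cube([52, 52, 457]);
translate([52, 0, 214]) cube([1841, 34, 150]);
translate([52, 973, 214]) cube([1841, 34, 150]);
translate([0, 52, 214]) cube([34, 903, 150]);
translate([1911, 52, 214]) cube([34, 903, 150]);
translate([130, 0, 364]) cube([98, 1007, 18]);
translate([306, 0, 364]) cube([98, 1007, 18]);
translate([482, 0, 364]) cube([98, 1007, 18]);
translate([658, 0, 364]) cube([98, 1007, 18]);
translate([834, 0, 364]) cube([98, 1007, 18]);
translate([1010, 0, 364]) cube([98, 1007, 18]);
translate([1186, 0, 364]) cube([98, 1007, 18]);
translate([1362, 0, 364]) cube([98, 1007, 18]);
translate([1538, 0, 364]) cube([98, 1007, 18]);
translate([1714, 0, 364]) cube([98, 1007, 18]);


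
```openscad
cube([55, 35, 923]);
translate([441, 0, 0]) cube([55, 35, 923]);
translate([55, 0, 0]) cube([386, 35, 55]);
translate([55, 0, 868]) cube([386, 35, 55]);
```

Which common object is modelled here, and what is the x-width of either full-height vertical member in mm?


A picture frame. The border width is 55 mm.

Four thin pieces enclosing a rectangular opening — a picture frame. The two full-height stiles are 923 mm tall; the top rail sits at z = 868 and is 55 mm tall, so the border above the opening is 923 − 868 = 55 mm, matching the stile x-width.


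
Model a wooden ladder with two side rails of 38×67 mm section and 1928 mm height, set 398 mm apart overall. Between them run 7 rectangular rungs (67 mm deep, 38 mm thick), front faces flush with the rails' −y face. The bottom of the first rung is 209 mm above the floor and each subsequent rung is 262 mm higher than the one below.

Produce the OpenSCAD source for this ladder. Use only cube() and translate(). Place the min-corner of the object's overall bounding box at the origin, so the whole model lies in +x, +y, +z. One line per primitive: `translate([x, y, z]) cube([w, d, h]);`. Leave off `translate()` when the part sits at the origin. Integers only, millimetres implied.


// rung span = 398 - 2*38 = 322
// rung[k] z = 209 + k*262
cube([38, 67, 1928]);
translate([360, 0, 0]) cube([38, 67, 1928]);
translate([38, 0, 209]) cube([322, 67, 38]);
translate([38, 0, 471]) cube([322, 67, 38]);
translate([38, 0, 733]) cube([322, 67, 38]);
translate([38, 0, 995]) cube([322, 67, 38]);
translate([38, 0, 1257]) cube([322, 67, 38]);
translate([38, 0, 1519]) cube([322, 67, 38]);
translate([38, 0, 1781]) cube([322, 67, 38]);


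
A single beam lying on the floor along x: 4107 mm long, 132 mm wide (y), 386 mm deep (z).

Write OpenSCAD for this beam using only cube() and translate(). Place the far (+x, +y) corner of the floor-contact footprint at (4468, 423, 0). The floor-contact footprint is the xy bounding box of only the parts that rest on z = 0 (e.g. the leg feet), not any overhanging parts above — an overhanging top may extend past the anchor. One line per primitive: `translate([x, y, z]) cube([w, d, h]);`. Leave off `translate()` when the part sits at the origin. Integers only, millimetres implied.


translate([361, 291, 0]) cube([4107, 132, 386]);


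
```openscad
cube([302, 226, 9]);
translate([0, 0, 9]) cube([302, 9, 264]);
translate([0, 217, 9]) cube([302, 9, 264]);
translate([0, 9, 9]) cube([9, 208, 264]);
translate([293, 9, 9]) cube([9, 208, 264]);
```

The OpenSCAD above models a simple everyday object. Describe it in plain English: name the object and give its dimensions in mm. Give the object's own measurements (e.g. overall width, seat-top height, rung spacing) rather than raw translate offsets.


An open-topped rectangular box: outside dimensions 302×226×273 mm, with a uniform wall and base thickness of 9 mm. The base is a full 302×226 slab on the floor; four walls sit on top of the base. The front and back walls (the −y and +y sides) span the full width; the two side walls fit between them.


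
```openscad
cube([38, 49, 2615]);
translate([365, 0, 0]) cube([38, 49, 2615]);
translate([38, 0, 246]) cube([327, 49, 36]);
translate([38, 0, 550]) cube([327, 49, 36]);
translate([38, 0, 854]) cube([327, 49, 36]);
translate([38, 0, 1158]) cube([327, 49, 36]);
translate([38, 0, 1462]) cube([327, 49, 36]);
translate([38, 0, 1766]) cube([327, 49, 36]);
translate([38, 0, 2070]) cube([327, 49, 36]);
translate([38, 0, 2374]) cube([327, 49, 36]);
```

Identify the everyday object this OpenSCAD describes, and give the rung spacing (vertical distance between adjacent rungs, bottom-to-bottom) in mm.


A ladder. The rung spacing is 304 mm.

Two tall 38×49 posts with 8 short bars between them — a ladder. Adjacent rungs sit at z = 246 and z = 550, so the spacing is 550 − 246 = 304 mm.


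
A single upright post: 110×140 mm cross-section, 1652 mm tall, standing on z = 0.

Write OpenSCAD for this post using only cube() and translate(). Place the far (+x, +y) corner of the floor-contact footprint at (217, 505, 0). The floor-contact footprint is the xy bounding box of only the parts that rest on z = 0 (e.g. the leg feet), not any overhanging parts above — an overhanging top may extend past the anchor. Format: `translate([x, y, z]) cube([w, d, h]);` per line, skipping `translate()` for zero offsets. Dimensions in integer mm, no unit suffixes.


translate([107, 365, 0]) cube([110, 140, 1652]);


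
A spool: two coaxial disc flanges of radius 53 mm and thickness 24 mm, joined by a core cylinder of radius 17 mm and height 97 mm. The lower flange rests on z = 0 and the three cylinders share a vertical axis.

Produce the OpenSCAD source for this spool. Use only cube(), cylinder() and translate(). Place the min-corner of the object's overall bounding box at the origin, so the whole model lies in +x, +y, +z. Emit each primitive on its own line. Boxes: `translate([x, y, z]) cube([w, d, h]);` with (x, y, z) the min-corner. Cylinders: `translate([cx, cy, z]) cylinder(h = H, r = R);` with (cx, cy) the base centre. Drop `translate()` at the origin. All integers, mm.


translate([53, 53, 0]) cylinder(h = 24, r = 53);
translate([53, 53, 24]) cylinder(h = 97, r = 17);
translate([53, 53, 121]) cylinder(h = 24, r = 53);


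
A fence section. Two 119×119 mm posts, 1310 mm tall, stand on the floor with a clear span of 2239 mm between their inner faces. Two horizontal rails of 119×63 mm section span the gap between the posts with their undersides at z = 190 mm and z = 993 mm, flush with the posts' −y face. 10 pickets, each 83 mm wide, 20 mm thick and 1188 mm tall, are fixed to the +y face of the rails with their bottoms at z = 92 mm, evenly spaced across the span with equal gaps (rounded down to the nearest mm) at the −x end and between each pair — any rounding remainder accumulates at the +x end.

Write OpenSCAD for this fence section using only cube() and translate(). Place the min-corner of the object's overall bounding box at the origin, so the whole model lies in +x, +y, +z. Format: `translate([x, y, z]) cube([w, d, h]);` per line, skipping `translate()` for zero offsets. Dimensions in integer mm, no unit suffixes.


cube([119, 119, 1310]);
translate([2358, 0, 0]) cube([119, 119, 1310]);
translate([119, 0, 190]) cube([2239, 119, 63]);
translate([119, 0, 993]) cube([2239, 119, 63]);
translate([247, 119, 92]) cube([83, 20, 1188]);
translate([458, 119, 92]) cube([83, 20, 1188]);
translate([669, 119, 92]) cube([83, 20, 1188]);
translate([880, 119, 92]) cube([83, 20, 1188]);
translate([1091, 119, 92]) cube([83, 20, 1188]);
translate([1302, 119, 92]) cube([83, 20, 1188]);
translate([1513, 119, 92]) cube([83, 20, 1188]);
translate([1724, 119, 92]) cube([83, 20, 1188]);
translate([1935, 119, 92]) cube([83, 20, 1188]);
translate([2146, 119, 92]) cube([83, 20, 1188]);


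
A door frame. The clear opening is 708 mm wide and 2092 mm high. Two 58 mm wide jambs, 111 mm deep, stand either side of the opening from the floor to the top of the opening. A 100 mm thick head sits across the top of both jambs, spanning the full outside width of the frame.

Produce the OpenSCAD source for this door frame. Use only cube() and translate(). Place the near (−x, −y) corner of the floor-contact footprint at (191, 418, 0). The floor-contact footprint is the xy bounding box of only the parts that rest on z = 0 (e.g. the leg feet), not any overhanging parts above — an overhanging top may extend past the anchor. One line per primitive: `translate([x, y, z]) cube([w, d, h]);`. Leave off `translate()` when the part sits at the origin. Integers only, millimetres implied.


translate([191, 418, 0]) cube([58, 111, 2092]);
translate([957, 418, 0]) cube([58, 111, 2092]);
translate([191, 418, 2092]) cube([824, 111, 100]);


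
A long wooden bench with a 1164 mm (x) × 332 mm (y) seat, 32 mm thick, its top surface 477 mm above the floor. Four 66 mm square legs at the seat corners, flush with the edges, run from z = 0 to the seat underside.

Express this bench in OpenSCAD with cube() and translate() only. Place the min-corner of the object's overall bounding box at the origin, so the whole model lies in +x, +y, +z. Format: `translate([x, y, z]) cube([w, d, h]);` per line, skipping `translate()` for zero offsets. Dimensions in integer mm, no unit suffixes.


// leg_h = 477 − 32 = 445
translate([0, 0, 445]) cube([1164, 332, 32]);
cube([66, 66, 445]);
translate([0, 266, 0]) cube([66, 66, 445]);
translate([1098, 0, 0]) cube([66, 66, 445]);
translate([1098, 266, 0]) cube([66, 66, 445]);


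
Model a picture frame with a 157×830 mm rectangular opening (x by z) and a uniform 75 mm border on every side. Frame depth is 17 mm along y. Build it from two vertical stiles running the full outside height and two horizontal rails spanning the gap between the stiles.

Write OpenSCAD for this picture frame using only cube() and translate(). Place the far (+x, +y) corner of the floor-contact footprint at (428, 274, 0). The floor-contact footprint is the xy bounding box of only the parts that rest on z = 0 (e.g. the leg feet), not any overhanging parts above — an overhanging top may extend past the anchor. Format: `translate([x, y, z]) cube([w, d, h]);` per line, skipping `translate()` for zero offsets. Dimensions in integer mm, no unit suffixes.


translate([121, 257, 0]) cube([75, 17, 980]);
translate([353, 257, 0]) cube([75, 17, 980]);
translate([196, 257, 0]) cube([157, 17, 75]);
translate([196, 257, 905]) cube([157, 17, 75]);


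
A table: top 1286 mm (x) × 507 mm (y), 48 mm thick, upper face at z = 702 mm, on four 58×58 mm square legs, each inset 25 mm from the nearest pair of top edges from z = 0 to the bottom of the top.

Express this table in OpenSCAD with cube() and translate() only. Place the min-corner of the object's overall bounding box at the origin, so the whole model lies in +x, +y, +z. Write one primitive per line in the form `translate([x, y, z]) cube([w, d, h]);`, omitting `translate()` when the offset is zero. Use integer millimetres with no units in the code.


// leg_h = 702 - 48 = 654
translate([0, 0, 654]) cube([1286, 507, 48]);
translate([25, 25, 0]) cube([58, 58, 654]);
translate([1203, 25, 0]) cube([58, 58, 654]);
translate([25, 424, 0]) cube([58, 58, 654]);
translate([1203, 424, 0]) cube([58, 58, 654]);


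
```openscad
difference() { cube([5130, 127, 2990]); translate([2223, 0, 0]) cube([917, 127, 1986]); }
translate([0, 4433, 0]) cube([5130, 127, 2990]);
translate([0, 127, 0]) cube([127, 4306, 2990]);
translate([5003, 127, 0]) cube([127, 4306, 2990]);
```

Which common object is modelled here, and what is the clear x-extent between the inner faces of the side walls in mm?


A single room. The interior width is 4876 mm.

Four walls enclosing a rectangle with a door in the front wall — a room. Outside width 5130 minus two 127 mm walls gives 4876 mm.


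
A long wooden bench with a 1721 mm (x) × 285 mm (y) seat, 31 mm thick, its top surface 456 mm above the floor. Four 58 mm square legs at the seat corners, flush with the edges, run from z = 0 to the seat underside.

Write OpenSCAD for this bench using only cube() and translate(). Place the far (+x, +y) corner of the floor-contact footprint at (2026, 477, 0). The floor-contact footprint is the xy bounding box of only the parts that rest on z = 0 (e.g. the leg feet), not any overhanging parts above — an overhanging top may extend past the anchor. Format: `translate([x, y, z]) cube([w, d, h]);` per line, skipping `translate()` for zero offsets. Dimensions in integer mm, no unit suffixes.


translate([305, 192, 425]) cube([1721, 285, 31]);
translate([305, 192, 0]) cube([58, 58, 425]);
translate([305, 419, 0]) cube([58, 58, 425]);
translate([1968, 192, 0]) cube([58, 58, 425]);
translate([1968, 419, 0]) cube([58, 58, 425]);


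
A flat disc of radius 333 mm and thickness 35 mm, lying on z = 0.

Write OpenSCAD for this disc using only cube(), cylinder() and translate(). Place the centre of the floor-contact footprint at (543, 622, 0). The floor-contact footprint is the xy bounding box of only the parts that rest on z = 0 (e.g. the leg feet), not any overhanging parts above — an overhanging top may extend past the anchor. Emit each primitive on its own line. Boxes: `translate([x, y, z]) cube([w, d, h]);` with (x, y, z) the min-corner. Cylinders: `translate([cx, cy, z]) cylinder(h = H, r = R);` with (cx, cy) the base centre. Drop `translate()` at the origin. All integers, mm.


translate([543, 622, 0]) cylinder(h = 35, r = 333);


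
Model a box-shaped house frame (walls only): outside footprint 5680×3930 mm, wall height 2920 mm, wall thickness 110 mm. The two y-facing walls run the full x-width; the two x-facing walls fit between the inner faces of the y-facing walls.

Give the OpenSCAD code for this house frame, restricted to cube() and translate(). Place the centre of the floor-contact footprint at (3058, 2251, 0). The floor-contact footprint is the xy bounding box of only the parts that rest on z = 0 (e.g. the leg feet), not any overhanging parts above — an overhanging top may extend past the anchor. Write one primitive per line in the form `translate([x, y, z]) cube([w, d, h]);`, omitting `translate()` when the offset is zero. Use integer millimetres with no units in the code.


translate([218, 286, 0]) cube([5680, 110, 2920]);
translate([218, 4106, 0]) cube([5680, 110, 2920]);
translate([218, 396, 0]) cube([110, 3710, 2920]);
translate([5788, 396, 0]) cube([110, 3710, 2920]);


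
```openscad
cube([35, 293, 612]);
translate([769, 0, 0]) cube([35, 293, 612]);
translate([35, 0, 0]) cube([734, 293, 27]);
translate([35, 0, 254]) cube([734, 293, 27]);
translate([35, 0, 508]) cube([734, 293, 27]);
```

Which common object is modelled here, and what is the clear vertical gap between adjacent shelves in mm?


A bookshelf. The clear shelf gap is 227 mm.

Two tall side panels with 3 horizontal boards between them — a bookshelf. The first two shelf undersides are at z = 0 and z = 254; with shelf thickness 27, the clear gap is 254 − 0 − 27 = 227 mm.


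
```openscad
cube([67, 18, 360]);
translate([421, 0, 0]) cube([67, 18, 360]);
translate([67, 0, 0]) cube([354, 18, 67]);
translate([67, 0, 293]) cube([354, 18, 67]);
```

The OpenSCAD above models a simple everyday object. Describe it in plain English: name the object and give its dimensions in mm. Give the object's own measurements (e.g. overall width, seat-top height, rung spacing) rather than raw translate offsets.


A rectangular picture frame lying in the x–z plane (depth along y). The opening is 354 mm wide (x) by 226 mm tall (z), surrounded by a border 67 mm wide on all four sides. The frame is 18 mm deep and is made of two full-height vertical stiles with two horizontal rails fitted between them.


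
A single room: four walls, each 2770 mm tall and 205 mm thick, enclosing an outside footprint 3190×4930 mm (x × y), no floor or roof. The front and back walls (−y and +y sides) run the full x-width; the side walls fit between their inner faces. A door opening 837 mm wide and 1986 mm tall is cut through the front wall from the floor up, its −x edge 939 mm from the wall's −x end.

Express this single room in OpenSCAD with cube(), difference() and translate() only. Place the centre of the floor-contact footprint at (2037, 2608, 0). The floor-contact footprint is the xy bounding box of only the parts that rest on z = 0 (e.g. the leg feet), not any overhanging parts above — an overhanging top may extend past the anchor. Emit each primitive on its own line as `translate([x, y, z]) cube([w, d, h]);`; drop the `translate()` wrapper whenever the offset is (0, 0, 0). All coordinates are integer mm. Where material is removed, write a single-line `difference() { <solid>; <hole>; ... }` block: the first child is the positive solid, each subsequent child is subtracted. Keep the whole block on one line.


difference() { translate([442, 143, 0]) cube([3190, 205, 2770]); translate([1381, 143, 0]) cube([837, 205, 1986]); }
translate([442, 4868, 0]) cube([3190, 205, 2770]);
translate([442, 348, 0]) cube([205, 4520, 2770]);
translate([3427, 348, 0]) cube([205, 4520, 2770]);


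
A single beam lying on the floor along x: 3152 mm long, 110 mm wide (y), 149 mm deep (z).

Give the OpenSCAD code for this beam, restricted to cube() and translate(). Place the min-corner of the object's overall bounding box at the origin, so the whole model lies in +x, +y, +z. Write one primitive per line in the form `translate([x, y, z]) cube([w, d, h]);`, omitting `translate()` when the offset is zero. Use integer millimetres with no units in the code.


cube([3152, 110, 149]);


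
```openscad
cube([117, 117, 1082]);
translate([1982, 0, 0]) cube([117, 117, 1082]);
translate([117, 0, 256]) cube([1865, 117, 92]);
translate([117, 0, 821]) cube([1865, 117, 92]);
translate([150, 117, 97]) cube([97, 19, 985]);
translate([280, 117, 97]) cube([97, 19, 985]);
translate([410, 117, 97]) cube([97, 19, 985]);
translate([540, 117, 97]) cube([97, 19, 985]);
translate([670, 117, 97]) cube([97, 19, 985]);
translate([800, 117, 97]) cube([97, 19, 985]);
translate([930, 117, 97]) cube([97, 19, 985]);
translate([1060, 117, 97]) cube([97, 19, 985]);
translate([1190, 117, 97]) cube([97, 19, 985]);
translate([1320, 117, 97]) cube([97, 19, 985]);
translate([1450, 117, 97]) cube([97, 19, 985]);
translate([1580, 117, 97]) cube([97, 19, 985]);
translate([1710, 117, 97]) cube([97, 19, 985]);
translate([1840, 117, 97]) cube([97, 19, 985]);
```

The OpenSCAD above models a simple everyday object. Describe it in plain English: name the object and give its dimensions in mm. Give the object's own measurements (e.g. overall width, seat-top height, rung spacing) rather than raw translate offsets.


A fence section. Two 117×117 mm posts, 1082 mm tall, stand on the floor with a clear span of 1865 mm between their inner faces. Two horizontal rails of 117×92 mm section span the gap between the posts with their undersides at z = 256 mm and z = 821 mm, flush with the posts' −y face. 14 pickets, each 97 mm wide, 19 mm thick and 985 mm tall, are fixed to the +y face of the rails with their bottoms at z = 97 mm, spaced across the span with a 33 mm gap after the −x post and between neighbouring pickets, with 45 mm left before the +x post.


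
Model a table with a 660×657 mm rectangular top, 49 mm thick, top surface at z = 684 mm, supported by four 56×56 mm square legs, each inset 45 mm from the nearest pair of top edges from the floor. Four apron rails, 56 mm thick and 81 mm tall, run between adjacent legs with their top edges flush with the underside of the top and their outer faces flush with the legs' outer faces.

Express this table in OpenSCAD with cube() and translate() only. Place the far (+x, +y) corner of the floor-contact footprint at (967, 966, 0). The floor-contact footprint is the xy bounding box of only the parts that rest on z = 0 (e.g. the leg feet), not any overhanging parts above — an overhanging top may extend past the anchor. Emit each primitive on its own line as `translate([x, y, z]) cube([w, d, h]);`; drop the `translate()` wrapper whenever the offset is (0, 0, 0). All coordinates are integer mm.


translate([352, 354, 635]) cube([660, 657, 49]);
translate([397, 399, 0]) cube([56, 56, 635]);
translate([911, 399, 0]) cube([56, 56, 635]);
translate([397, 910, 0]) cube([56, 56, 635]);
translate([911, 910, 0]) cube([56, 56, 635]);
translate([453, 399, 554]) cube([458, 56, 81]);
translate([453, 910, 554]) cube([458, 56, 81]);
translate([397, 455, 554]) cube([56, 455, 81]);
translate([911, 455, 554]) cube([56, 455, 81]);


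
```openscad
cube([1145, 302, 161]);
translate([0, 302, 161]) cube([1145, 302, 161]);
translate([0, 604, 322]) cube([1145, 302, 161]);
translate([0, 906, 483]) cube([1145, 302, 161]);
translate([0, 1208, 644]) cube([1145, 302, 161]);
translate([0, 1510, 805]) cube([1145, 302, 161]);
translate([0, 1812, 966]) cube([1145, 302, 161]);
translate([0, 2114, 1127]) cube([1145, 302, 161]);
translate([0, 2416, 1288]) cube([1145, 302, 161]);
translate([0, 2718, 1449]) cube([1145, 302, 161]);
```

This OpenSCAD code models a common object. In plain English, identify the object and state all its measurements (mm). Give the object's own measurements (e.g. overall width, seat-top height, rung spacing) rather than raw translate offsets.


A straight staircase of 10 solid steps. Each step is 1145 mm wide (x), 302 mm deep (y, the going) and 161 mm tall (the rise). The first step rests on the floor; each subsequent step sits one going further in +y and one rise higher in +z, directly behind and above the previous step with no overlap.


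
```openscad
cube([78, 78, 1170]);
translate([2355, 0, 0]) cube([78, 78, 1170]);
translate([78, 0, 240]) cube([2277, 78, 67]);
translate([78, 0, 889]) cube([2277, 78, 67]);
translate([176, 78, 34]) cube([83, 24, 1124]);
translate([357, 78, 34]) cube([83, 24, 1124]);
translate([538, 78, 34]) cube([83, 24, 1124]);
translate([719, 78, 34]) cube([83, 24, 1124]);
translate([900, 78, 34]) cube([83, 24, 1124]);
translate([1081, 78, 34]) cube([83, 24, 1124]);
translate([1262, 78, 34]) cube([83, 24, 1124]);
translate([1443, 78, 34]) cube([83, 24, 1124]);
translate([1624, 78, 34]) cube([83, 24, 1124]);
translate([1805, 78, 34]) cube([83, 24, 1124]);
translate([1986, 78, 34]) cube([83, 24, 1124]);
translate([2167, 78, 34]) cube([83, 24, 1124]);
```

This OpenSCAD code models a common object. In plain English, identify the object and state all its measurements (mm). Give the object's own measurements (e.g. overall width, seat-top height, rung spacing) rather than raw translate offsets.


A fence section. Two 78×78 mm posts, 1170 mm tall, stand on the floor with a clear span of 2277 mm between their inner faces. Two horizontal rails of 78×67 mm section span the gap between the posts with their undersides at z = 240 mm and z = 889 mm, flush with the posts' −y face. 12 pickets, each 83 mm wide, 24 mm thick and 1124 mm tall, are fixed to the +y face of the rails with their bottoms at z = 34 mm, spaced across the span with a 98 mm gap after the −x post and between neighbouring pickets, with 105 mm left before the +x post.
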